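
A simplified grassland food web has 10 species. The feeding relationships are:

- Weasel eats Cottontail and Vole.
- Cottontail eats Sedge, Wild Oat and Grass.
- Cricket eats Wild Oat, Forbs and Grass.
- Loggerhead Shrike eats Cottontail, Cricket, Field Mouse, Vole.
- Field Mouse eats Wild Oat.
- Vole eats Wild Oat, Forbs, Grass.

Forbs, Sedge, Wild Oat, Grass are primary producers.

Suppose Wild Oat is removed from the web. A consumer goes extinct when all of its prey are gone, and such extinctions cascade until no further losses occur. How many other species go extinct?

1

Remove Wild Oat.
Round 1: Field Mouse (all prey gone) → extinct.
No further losses. Total secondary extinctions: 1.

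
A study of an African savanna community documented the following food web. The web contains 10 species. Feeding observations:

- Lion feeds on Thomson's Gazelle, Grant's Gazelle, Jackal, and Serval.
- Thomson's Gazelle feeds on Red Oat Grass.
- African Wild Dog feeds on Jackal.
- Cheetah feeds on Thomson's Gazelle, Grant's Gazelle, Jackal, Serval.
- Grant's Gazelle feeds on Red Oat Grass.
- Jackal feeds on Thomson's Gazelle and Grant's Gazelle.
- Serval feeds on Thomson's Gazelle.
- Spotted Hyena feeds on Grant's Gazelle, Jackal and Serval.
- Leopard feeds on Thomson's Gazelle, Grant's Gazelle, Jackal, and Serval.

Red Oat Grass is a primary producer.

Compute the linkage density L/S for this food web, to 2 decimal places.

There are L = 21 links among S = 10 species.
L/S = 21/10 = 2.1000 ≈ 2.10.

L/S = 2.10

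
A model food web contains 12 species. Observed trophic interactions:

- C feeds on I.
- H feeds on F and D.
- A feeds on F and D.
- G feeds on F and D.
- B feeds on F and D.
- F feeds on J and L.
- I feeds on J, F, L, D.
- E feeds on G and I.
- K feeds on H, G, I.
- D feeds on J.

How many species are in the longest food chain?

4 species

One longest chain: J → D → I → C.
It has 4 species and 3 links.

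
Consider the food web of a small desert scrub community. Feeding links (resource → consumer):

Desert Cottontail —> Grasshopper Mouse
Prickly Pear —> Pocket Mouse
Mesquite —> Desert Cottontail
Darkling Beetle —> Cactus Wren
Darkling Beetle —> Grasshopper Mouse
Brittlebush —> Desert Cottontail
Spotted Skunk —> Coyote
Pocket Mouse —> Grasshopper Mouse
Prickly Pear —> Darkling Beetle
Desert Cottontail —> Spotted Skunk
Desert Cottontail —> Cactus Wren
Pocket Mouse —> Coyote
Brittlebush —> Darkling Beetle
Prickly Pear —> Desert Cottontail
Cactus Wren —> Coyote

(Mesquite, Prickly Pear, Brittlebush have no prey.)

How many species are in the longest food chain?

4 species

One longest chain: Prickly Pear → Darkling Beetle → Cactus Wren → Coyote.
It has 4 species and 3 links.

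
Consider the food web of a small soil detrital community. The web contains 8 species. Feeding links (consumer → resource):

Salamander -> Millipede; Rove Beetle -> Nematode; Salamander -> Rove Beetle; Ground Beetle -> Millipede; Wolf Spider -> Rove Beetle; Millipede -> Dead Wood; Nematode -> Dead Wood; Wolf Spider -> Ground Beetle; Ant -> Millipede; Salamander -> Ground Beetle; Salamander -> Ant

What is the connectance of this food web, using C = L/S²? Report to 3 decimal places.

The web has S = 8 species and L = 11 feeding links.
C = L / S² = 11 / 64 = 0.1719 ≈ 0.172.

C = 0.172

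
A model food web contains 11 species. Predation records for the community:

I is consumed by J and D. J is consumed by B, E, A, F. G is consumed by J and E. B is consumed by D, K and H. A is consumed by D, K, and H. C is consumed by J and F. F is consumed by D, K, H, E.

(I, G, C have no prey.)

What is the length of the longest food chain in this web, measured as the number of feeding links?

3 links

One longest chain: I → J → A → K.
It has 4 species and 3 links.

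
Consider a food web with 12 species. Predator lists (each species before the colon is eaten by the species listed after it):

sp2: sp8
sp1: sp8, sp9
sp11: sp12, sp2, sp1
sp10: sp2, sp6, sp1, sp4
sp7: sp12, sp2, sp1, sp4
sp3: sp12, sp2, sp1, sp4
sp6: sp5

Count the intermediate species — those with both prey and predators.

Intermediate species (has both prey and predators): sp2, sp6, sp1.
Count: 3.

3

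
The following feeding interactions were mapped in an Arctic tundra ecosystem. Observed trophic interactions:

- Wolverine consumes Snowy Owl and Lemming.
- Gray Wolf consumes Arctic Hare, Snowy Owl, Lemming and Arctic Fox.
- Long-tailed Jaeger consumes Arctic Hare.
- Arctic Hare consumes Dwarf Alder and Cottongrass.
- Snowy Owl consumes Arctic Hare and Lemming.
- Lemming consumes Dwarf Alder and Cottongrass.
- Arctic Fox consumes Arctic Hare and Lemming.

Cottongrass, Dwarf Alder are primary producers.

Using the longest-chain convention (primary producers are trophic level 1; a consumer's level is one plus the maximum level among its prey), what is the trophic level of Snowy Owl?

Cottongrass is a producer → level 1.
Arctic Hare eats Cottongrass (level 1); other prey at levels: Dwarf Alder 1 → level 2.
Snowy Owl eats Arctic Hare (level 2); other prey at levels: Lemming 2 → level 3.

Trophic level 3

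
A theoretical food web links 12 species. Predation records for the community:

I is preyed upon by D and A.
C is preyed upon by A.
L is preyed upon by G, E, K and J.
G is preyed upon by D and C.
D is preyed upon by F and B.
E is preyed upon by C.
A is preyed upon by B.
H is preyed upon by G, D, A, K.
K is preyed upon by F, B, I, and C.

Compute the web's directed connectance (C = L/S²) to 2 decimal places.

The web has S = 12 species and L = 21 feeding links.
C = L / S² = 21 / 144 = 0.1458 ≈ 0.15.

C = 0.15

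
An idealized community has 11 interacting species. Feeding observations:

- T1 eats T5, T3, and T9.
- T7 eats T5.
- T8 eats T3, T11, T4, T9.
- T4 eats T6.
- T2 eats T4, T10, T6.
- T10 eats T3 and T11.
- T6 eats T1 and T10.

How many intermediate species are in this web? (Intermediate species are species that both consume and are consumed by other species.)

4

Intermediate species (has both prey and predators): T10, T1, T6, T4.
Count: 4.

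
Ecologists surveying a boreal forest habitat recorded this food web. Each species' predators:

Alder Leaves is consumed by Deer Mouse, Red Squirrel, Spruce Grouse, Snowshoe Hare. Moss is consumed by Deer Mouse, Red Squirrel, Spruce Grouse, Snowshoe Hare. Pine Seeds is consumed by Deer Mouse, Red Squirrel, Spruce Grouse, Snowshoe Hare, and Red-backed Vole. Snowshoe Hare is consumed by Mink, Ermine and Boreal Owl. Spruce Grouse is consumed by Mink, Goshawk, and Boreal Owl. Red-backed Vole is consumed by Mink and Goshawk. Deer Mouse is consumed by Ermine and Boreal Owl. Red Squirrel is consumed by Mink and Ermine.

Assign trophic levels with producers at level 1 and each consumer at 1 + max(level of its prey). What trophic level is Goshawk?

Trophic level 3

Pine Seeds is a producer → level 1.
Red-backed Vole eats Pine Seeds → level 2.
Goshawk eats Red-backed Vole (level 2); other prey at levels: Spruce Grouse 2 → level 3.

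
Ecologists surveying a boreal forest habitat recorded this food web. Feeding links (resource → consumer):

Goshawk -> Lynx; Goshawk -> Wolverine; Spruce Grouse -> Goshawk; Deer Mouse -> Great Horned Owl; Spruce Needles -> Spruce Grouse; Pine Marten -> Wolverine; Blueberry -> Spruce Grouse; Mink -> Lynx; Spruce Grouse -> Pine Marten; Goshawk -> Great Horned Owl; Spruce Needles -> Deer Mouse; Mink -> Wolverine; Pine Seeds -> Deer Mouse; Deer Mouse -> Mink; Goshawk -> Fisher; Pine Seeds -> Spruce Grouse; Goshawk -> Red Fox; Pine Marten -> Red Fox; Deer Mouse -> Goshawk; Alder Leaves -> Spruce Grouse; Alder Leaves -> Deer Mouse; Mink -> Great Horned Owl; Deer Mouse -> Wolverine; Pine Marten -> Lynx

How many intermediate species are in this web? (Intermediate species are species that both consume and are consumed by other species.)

5

Intermediate species (has both prey and predators): Deer Mouse, Spruce Grouse, Pine Marten, Mink, Goshawk.
Count: 5.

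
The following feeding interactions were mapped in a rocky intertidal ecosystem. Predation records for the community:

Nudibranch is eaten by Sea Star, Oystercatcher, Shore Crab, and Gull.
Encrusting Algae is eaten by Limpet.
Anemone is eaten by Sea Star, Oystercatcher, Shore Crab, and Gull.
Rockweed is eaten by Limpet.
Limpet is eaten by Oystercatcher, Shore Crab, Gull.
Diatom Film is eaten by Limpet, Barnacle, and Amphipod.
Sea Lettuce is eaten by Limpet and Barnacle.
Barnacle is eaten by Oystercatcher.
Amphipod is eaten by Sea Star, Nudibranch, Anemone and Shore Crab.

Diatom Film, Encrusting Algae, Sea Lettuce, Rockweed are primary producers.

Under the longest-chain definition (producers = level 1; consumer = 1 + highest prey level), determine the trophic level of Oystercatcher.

Trophic level 4

Diatom Film is a producer → level 1.
Amphipod eats Diatom Film → level 2.
Anemone eats Amphipod → level 3.
Oystercatcher eats Anemone (level 3); other prey at levels: Barnacle 2, Limpet 2, Nudibranch 3 → level 4.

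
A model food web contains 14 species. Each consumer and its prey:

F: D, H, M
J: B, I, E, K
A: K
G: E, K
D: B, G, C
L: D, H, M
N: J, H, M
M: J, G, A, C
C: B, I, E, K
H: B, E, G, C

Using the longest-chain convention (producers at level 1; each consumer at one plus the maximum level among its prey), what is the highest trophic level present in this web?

4

Producers (level 1): B, I, E, K.
E → G → D → L gives L level 4.
No species has a prey at level 4, so no species reaches level 5.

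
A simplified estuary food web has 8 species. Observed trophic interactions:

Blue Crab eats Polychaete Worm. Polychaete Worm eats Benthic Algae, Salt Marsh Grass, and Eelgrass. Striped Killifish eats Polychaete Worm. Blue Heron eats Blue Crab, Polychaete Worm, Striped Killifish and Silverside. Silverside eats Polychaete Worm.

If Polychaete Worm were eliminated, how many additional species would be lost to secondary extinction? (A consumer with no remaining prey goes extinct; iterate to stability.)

4

Remove Polychaete Worm.
Round 1: Blue Crab (all prey gone), Striped Killifish (all prey gone), Silverside (all prey gone) → extinct.
Round 2: Blue Heron (all prey gone) → extinct.
No further losses. Total secondary extinctions: 4.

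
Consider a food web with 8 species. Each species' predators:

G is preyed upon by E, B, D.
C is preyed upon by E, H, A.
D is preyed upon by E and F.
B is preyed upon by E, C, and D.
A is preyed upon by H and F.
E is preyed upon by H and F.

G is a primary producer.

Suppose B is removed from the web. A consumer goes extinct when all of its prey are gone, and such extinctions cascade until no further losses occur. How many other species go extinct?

Remove B.
Round 1: C (all prey gone) → extinct.
Round 2: A (all prey gone) → extinct.
No further losses. Total secondary extinctions: 2.

2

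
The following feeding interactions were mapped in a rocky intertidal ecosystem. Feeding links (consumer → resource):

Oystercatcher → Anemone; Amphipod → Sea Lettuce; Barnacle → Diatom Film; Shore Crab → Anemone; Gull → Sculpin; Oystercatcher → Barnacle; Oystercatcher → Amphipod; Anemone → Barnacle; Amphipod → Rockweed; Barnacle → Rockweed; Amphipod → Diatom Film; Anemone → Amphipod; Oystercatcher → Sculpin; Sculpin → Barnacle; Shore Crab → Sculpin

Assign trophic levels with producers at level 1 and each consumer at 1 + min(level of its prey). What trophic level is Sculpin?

Diatom Film is a producer → level 1.
Barnacle eats Diatom Film → level 2.
Sculpin eats Barnacle → level 3.
No prey of Sculpin is below level 2, so 3 is the minimum.

Trophic level 3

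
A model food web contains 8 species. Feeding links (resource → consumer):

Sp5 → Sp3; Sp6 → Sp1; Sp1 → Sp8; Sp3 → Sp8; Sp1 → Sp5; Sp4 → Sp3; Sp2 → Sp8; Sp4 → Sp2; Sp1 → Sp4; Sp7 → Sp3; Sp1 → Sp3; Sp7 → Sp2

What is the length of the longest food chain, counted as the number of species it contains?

One longest chain: Sp6 → Sp1 → Sp5 → Sp3 → Sp8.
It has 5 species and 4 links.

5 species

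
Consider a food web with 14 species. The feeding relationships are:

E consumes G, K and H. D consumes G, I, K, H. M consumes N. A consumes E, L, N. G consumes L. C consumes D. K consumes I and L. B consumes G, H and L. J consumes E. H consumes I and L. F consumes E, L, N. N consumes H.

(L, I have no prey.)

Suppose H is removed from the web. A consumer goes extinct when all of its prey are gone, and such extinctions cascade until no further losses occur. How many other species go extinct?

2

Remove H.
Round 1: N (all prey gone) → extinct.
Round 2: M (all prey gone) → extinct.
No further losses. Total secondary extinctions: 2.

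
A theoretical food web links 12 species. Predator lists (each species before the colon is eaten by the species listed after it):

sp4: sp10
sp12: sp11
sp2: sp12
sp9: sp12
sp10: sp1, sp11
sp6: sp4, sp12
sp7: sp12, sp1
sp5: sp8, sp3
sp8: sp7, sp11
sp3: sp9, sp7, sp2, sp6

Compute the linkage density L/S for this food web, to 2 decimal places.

L/S = 1.50

There are L = 18 links among S = 12 species.
L/S = 18/12 = 1.5000 ≈ 1.50.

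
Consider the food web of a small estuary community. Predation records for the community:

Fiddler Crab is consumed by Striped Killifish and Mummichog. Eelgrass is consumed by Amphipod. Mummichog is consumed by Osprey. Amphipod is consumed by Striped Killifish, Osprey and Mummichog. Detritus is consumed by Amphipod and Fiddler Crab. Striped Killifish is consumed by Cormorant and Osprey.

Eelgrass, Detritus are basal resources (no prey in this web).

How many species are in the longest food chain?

4 species

One longest chain: Detritus → Fiddler Crab → Striped Killifish → Cormorant.
It has 4 species and 3 links.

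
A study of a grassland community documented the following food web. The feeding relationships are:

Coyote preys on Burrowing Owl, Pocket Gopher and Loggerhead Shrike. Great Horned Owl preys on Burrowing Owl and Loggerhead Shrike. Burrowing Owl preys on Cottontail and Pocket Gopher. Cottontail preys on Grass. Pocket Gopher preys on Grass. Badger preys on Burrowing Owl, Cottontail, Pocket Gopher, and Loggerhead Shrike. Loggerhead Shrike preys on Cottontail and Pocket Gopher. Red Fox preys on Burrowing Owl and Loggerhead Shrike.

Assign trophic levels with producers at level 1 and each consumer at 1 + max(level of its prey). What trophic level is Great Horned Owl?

Trophic level 4

Grass is a producer → level 1.
Pocket Gopher eats Grass → level 2.
Loggerhead Shrike eats Pocket Gopher (level 2); other prey at levels: Cottontail 2 → level 3.
Great Horned Owl eats Loggerhead Shrike (level 3); other prey at levels: Burrowing Owl 3 → level 4.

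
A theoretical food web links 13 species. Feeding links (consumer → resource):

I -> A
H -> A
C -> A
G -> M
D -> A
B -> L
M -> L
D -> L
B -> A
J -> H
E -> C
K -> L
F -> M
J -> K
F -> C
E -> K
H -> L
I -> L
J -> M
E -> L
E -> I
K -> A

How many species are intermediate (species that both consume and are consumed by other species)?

5

Intermediate species (has both prey and predators): C, I, H, M, K.
Count: 5.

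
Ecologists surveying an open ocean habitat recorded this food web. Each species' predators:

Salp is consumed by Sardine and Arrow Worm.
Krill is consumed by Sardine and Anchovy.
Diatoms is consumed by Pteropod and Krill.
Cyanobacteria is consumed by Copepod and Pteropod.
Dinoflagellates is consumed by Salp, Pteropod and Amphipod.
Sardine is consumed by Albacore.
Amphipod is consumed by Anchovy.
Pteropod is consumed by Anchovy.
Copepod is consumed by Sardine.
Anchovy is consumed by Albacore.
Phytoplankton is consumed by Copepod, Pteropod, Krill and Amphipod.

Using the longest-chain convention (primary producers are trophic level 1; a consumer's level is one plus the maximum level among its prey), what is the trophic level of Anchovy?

Trophic level 3

Diatoms is a producer → level 1.
Krill eats Diatoms (level 1); other prey at levels: Phytoplankton 1 → level 2.
Anchovy eats Krill (level 2); other prey at levels: Amphipod 2, Pteropod 2 → level 3.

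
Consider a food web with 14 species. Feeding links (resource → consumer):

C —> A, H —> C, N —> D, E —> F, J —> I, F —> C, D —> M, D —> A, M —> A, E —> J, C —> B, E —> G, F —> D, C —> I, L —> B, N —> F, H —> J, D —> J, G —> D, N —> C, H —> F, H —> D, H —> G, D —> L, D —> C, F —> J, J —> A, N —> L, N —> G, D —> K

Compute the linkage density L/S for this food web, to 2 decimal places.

L/S = 2.14

There are L = 30 links among S = 14 species.
L/S = 30/14 = 2.1429 ≈ 2.14.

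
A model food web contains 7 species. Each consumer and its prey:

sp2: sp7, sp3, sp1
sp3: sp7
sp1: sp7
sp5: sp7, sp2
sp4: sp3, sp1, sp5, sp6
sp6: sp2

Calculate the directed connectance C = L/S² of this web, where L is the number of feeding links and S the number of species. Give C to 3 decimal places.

C = 0.245

The web has S = 7 species and L = 12 feeding links.
C = L / S² = 12 / 49 = 0.2449 ≈ 0.245.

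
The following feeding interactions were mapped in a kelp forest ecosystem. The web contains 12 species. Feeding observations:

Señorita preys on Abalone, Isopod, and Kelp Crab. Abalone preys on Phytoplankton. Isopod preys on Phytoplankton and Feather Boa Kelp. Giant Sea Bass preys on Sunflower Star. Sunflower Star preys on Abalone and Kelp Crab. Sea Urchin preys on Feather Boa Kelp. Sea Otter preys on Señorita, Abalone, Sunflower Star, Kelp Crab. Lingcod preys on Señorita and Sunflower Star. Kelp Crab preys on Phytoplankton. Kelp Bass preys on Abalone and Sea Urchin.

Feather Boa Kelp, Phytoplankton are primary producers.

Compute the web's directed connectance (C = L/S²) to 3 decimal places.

The web has S = 12 species and L = 19 feeding links.
C = L / S² = 19 / 144 = 0.1319 ≈ 0.132.

C = 0.132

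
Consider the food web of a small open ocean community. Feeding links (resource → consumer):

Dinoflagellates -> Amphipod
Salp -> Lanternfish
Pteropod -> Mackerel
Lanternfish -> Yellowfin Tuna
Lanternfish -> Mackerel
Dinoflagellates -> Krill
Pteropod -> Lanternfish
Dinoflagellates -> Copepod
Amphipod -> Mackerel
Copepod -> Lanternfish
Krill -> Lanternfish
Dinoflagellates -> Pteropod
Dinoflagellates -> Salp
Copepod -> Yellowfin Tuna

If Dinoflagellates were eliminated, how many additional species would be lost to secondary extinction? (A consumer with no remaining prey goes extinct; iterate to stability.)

Remove Dinoflagellates.
Round 1: Salp (all prey gone), Pteropod (all prey gone), Copepod (all prey gone), Krill (all prey gone), Amphipod (all prey gone) → extinct.
Round 2: Lanternfish (all prey gone) → extinct.
Round 3: Mackerel (all prey gone), Yellowfin Tuna (all prey gone) → extinct.
No further losses. Total secondary extinctions: 8.

8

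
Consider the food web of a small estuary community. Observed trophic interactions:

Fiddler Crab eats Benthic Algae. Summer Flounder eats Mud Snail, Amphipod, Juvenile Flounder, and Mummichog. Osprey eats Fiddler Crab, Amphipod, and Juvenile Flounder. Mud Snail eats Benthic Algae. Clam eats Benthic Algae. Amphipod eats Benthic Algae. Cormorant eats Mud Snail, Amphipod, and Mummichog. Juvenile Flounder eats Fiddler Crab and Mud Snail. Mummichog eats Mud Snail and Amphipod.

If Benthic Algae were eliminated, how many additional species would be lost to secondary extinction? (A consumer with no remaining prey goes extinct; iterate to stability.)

Remove Benthic Algae.
Round 1: Mud Snail (all prey gone), Clam (all prey gone), Amphipod (all prey gone), Fiddler Crab (all prey gone) → extinct.
Round 2: Mummichog (all prey gone), Juvenile Flounder (all prey gone) → extinct.
Round 3: Osprey (all prey gone), Summer Flounder (all prey gone), Cormorant (all prey gone) → extinct.
No further losses. Total secondary extinctions: 9.

9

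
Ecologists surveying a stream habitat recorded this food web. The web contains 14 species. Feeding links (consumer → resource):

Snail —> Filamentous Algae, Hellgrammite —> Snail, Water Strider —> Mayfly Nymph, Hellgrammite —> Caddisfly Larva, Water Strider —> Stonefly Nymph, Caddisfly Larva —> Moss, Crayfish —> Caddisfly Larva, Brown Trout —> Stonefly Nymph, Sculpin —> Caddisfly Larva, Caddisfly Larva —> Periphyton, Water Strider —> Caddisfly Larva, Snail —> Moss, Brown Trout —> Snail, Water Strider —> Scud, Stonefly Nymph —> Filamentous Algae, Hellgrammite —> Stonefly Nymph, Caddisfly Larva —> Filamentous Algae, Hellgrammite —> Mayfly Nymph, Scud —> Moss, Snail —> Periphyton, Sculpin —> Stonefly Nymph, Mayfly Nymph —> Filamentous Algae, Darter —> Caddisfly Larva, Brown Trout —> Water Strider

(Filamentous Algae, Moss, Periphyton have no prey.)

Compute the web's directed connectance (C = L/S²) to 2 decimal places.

C = 0.12

The web has S = 14 species and L = 24 feeding links.
C = L / S² = 24 / 196 = 0.1224 ≈ 0.12.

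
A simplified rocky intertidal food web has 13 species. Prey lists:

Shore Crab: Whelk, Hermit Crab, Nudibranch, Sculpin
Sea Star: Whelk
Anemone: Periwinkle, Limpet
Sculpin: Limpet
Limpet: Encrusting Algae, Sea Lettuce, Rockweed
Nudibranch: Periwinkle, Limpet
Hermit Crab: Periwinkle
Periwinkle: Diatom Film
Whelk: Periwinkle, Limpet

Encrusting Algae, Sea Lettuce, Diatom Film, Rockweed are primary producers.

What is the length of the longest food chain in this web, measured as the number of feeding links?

3 links

One longest chain: Diatom Film → Periwinkle → Nudibranch → Shore Crab.
It has 4 species and 3 links.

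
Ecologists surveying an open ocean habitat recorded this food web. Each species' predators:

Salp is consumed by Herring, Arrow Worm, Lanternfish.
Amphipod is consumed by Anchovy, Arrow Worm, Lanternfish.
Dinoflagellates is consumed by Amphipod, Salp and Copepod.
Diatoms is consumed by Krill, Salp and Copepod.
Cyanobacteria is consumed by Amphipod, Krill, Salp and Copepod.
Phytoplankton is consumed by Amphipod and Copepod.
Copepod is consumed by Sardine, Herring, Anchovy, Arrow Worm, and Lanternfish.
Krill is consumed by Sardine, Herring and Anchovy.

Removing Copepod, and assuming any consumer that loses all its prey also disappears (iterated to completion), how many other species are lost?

0

Remove Copepod.
Every predator of it retains at least one other prey: Sardine still has Krill; Arrow Worm still has Salp, Amphipod; Lanternfish still has Salp, Amphipod; Anchovy still has Krill, Amphipod; Herring still has Salp, Krill.
No consumer loses all prey, so no secondary extinctions occur.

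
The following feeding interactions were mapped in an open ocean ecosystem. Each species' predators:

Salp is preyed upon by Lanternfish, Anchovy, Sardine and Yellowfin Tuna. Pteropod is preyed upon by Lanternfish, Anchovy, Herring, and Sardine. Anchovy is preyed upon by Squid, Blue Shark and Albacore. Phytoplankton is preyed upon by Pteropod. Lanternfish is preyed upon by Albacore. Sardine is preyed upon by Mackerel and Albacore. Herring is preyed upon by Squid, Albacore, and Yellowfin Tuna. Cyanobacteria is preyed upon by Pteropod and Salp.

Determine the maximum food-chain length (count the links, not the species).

One longest chain: Cyanobacteria → Salp → Anchovy → Squid.
It has 4 species and 3 links.

3 links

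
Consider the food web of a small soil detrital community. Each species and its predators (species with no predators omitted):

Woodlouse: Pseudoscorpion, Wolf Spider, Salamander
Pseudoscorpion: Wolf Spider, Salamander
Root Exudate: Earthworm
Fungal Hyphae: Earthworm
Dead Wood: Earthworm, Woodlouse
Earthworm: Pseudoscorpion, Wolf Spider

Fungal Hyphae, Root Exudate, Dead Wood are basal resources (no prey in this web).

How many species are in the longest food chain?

One longest chain: Fungal Hyphae → Earthworm → Pseudoscorpion → Wolf Spider.
It has 4 species and 3 links.

4 species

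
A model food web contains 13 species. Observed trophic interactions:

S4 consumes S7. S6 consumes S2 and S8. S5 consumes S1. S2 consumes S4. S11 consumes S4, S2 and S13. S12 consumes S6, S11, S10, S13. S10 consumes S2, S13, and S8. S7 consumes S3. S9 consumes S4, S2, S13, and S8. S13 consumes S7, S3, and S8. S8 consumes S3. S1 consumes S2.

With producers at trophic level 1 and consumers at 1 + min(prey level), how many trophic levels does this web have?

Producers (level 1): S3.
Following each consumer down to its lowest-level prey: S3 → S7 → S4 → S2 → S1 → S5 (levels 1 through 6).
All prey of S5 (S1 5) are at level 5 or above, so S5 is at level 1 + 5 = 6.
Every consumer has at least one prey at level 5 or below, so none exceeds level 6.

6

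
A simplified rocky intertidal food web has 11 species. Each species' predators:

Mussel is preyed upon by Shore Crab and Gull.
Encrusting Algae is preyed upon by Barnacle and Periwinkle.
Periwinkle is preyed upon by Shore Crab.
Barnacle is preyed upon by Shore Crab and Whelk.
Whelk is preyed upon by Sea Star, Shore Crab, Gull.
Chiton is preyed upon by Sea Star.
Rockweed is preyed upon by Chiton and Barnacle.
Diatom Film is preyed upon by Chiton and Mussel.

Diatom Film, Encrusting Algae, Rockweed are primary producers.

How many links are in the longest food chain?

One longest chain: Encrusting Algae → Barnacle → Whelk → Shore Crab.
It has 4 species and 3 links.

3 links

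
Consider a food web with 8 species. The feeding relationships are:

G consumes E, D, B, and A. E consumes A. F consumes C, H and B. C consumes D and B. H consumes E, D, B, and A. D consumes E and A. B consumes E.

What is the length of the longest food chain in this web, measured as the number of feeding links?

One longest chain: A → E → B → H → F.
It has 5 species and 4 links.

4 links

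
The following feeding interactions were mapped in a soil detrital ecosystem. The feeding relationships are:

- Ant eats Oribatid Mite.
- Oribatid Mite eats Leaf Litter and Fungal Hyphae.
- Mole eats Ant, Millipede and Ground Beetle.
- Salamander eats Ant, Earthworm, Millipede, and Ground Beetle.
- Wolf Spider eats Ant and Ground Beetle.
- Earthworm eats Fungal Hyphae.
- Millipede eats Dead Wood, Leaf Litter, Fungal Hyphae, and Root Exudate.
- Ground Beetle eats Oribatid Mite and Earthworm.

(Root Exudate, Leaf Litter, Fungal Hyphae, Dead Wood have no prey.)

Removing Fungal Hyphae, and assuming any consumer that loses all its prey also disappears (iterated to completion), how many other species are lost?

Remove Fungal Hyphae.
Round 1: Earthworm (all prey gone) → extinct.
No further losses. Total secondary extinctions: 1.

1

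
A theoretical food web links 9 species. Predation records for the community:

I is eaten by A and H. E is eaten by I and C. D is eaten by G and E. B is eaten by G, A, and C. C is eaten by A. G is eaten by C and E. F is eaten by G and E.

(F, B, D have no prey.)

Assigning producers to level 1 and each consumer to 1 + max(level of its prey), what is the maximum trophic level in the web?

Producers (level 1): F, B, D.
F → G → E → C → A gives A level 5.
No species has a prey at level 5, so no species reaches level 6.

5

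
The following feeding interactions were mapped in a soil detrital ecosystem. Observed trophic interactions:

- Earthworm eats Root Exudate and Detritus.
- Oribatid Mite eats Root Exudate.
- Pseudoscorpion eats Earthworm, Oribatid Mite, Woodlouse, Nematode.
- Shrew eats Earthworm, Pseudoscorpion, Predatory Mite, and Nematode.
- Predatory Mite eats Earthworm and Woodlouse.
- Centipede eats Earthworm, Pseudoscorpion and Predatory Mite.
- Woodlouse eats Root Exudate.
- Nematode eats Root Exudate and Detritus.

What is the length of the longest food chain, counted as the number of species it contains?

One longest chain: Detritus → Earthworm → Predatory Mite → Centipede.
It has 4 species and 3 links.

4 species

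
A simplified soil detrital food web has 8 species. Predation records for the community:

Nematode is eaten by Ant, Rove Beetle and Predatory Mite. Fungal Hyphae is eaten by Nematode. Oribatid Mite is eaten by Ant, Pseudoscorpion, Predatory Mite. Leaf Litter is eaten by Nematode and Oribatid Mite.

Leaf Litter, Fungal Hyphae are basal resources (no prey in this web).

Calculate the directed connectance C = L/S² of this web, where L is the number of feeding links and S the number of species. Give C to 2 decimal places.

The web has S = 8 species and L = 9 feeding links.
C = L / S² = 9 / 64 = 0.1406 ≈ 0.14.

C = 0.14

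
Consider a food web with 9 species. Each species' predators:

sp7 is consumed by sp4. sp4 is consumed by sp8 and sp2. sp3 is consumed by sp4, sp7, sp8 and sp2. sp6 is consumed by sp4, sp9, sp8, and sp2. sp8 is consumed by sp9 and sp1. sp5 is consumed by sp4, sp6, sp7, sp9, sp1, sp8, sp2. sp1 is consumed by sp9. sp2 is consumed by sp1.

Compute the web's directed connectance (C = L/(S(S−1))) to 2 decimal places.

The web has S = 9 species and L = 22 feeding links.
C = L / (S(S−1)) = 22 / 72 = 0.3056 ≈ 0.31.

C = 0.31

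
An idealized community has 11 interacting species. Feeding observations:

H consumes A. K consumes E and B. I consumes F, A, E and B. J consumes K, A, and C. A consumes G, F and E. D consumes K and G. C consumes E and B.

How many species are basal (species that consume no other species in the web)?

4

Basal species (no prey listed): E, G, B, F.
Count: 4.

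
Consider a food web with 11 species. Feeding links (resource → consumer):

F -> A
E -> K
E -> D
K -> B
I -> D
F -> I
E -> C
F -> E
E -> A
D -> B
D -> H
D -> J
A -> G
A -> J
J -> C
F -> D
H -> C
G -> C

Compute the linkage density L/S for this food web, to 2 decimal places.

L/S = 1.64

There are L = 18 links among S = 11 species.
L/S = 18/11 = 1.6364 ≈ 1.64.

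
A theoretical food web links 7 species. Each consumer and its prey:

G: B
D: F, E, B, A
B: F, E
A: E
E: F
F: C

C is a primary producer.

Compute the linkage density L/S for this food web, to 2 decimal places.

L/S = 1.43

There are L = 10 links among S = 7 species.
L/S = 10/7 = 1.4286 ≈ 1.43.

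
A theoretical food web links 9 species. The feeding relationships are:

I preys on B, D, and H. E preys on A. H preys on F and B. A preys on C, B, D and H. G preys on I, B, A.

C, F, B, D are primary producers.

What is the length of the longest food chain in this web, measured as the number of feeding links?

One longest chain: F → H → A → E.
It has 4 species and 3 links.

3 links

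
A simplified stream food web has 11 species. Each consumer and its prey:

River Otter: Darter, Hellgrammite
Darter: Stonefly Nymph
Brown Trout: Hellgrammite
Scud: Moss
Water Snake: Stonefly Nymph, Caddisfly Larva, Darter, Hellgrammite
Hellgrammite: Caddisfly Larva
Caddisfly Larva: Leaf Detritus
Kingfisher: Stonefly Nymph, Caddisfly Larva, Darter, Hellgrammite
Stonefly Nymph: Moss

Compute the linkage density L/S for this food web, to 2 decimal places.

There are L = 16 links among S = 11 species.
L/S = 16/11 = 1.4545 ≈ 1.45.

L/S = 1.45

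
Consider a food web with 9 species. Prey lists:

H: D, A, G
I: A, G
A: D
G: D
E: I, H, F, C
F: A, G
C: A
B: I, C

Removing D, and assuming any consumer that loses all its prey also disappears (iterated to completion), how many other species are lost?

Remove D.
Round 1: A (all prey gone), G (all prey gone) → extinct.
Round 2: I (all prey gone), H (all prey gone), F (all prey gone), C (all prey gone) → extinct.
Round 3: B (all prey gone), E (all prey gone) → extinct.
No further losses. Total secondary extinctions: 8.

8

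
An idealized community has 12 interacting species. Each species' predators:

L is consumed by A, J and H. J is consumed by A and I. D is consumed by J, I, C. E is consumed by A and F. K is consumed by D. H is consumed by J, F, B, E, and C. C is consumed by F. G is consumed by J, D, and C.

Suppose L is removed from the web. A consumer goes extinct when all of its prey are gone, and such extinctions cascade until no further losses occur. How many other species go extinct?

3

Remove L.
Round 1: H (all prey gone) → extinct.
Round 2: E (all prey gone), B (all prey gone) → extinct.
No further losses. Total secondary extinctions: 3.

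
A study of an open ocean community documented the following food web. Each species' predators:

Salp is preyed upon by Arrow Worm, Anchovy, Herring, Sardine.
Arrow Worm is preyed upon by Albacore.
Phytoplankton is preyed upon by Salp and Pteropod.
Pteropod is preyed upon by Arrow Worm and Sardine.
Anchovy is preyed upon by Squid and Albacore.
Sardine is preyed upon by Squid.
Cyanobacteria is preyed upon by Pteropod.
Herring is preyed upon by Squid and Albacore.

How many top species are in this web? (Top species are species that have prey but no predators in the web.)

Top species (has prey, but nothing eats it): Squid, Albacore.
Count: 2.

2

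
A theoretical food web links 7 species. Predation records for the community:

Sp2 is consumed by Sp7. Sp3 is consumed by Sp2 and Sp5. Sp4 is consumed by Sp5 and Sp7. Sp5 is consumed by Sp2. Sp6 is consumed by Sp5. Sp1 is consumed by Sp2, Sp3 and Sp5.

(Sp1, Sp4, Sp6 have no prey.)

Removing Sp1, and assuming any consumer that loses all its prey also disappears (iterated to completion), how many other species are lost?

Remove Sp1.
Round 1: Sp3 (all prey gone) → extinct.
No further losses. Total secondary extinctions: 1.

1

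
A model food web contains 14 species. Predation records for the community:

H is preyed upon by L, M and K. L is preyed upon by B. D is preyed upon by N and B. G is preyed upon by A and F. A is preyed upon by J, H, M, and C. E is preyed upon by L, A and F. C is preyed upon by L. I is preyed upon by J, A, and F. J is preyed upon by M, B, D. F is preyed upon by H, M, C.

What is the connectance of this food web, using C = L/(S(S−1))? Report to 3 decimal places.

The web has S = 14 species and L = 25 feeding links.
C = L / (S(S−1)) = 25 / 182 = 0.1374 ≈ 0.137.

C = 0.137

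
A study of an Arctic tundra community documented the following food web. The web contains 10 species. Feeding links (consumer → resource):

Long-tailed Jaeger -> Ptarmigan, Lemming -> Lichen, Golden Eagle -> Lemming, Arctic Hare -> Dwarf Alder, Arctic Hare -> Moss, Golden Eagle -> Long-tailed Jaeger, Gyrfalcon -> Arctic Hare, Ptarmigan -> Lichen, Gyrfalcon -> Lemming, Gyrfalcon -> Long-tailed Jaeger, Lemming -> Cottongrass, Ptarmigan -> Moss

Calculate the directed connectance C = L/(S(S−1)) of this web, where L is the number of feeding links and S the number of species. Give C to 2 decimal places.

C = 0.13

The web has S = 10 species and L = 12 feeding links.
C = L / (S(S−1)) = 12 / 90 = 0.1333 ≈ 0.13.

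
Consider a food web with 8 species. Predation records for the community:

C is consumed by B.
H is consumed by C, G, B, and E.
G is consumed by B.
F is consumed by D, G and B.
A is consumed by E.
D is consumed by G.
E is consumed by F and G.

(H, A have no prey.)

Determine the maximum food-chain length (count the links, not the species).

5 links

One longest chain: H → E → F → D → G → B.
It has 6 species and 5 links.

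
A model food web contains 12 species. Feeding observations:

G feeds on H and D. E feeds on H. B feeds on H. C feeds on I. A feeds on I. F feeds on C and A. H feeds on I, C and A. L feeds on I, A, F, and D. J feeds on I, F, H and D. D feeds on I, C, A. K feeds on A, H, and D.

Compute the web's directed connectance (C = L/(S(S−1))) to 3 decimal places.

The web has S = 12 species and L = 25 feeding links.
C = L / (S(S−1)) = 25 / 132 = 0.1894 ≈ 0.189.

C = 0.189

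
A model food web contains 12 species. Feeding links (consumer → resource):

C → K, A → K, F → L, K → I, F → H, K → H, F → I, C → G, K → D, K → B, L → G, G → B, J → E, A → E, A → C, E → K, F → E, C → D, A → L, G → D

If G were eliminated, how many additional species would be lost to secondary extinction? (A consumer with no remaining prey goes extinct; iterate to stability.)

Remove G.
Round 1: L (all prey gone) → extinct.
No further losses. Total secondary extinctions: 1.

1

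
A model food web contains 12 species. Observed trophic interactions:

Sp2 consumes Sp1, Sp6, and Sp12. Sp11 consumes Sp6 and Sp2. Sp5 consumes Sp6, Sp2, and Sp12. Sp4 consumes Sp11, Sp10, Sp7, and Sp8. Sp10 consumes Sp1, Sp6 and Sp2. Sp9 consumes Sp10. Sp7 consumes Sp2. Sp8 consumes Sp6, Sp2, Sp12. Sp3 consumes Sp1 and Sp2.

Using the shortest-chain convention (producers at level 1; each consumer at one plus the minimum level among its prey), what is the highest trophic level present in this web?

Producers (level 1): Sp1, Sp6, Sp12.
Following each consumer down to its lowest-level prey: Sp1 → Sp2 → Sp7 (levels 1 through 3).
All prey of Sp7 (Sp2 2) are at level 2 or above, so Sp7 is at level 1 + 2 = 3.
Every consumer has at least one prey at level 2 or below, so none exceeds level 3.

3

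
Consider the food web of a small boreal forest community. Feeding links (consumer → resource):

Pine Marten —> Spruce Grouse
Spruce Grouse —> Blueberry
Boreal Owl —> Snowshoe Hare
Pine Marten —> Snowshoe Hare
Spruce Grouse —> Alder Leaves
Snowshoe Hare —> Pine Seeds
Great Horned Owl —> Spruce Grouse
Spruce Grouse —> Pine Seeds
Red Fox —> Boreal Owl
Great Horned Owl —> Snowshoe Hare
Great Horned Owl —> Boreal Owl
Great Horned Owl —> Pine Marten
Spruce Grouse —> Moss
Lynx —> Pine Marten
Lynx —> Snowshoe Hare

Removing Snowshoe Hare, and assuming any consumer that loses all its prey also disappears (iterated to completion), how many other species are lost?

Remove Snowshoe Hare.
Round 1: Boreal Owl (all prey gone) → extinct.
Round 2: Red Fox (all prey gone) → extinct.
No further losses. Total secondary extinctions: 2.

2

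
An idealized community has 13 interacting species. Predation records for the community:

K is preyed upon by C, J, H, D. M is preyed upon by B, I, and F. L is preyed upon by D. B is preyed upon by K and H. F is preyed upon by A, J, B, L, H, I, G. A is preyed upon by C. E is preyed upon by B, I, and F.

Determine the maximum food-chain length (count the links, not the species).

4 links

One longest chain: E → F → B → K → C.
It has 5 species and 4 links.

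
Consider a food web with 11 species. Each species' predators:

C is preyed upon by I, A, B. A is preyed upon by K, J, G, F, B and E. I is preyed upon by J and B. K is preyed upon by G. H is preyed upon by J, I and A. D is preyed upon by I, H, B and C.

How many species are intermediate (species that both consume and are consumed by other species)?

5

Intermediate species (has both prey and predators): C, H, I, A, K.
Count: 5.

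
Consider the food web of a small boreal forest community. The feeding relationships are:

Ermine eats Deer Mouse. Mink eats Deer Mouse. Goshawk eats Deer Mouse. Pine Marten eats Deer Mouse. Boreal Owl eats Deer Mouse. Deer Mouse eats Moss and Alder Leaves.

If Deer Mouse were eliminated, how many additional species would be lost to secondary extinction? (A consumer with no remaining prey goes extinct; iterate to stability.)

Remove Deer Mouse.
Round 1: Ermine (all prey gone), Pine Marten (all prey gone), Mink (all prey gone), Goshawk (all prey gone), Boreal Owl (all prey gone) → extinct.
No further losses. Total secondary extinctions: 5.

5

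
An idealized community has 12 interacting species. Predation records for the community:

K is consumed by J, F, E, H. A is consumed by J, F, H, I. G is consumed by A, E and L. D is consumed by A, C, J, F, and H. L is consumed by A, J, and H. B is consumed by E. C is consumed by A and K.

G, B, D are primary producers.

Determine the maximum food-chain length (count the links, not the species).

3 links

One longest chain: D → C → K → J.
It has 4 species and 3 links.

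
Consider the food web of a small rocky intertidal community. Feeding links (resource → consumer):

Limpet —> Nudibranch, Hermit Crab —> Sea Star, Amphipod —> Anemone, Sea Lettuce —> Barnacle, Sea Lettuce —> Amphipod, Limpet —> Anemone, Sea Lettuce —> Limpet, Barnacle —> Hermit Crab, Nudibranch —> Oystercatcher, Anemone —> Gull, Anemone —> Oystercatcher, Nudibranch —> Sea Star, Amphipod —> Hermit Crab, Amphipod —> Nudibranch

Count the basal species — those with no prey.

1

Basal species (no prey listed): Sea Lettuce.
Count: 1.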